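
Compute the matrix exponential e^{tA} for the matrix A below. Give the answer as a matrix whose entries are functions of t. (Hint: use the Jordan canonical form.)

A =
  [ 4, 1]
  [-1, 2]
e^{tA} =
  [t*exp(3*t) + exp(3*t), t*exp(3*t)]
  [-t*exp(3*t), -t*exp(3*t) + exp(3*t)]

Strategy: write A = P · J · P⁻¹ where J is a Jordan canonical form, so e^{tA} = P · e^{tJ} · P⁻¹, and e^{tJ} can be computed block-by-block.

A has Jordan form
J =
  [3, 1]
  [0, 3]
(up to reordering of blocks).

Per-block formulas:
  For a 2×2 Jordan block J_2(3): exp(t · J_2(3)) = e^(3t)·(I + t·N), where N is the 2×2 nilpotent shift.

After assembling e^{tJ} and conjugating by P, we get:

e^{tA} =
  [t*exp(3*t) + exp(3*t), t*exp(3*t)]
  [-t*exp(3*t), -t*exp(3*t) + exp(3*t)]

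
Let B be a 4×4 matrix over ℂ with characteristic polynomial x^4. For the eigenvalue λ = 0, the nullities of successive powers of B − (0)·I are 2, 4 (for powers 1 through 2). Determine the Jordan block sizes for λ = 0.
Block sizes for λ = 0: [2, 2]

From the dimensions of kernels of powers, the number of Jordan blocks of size at least j is d_j − d_{j−1} where d_j = dim ker(N^j) (with d_0 = 0). Computing the differences gives [2, 2].
The number of blocks of size exactly k is (#blocks of size ≥ k) − (#blocks of size ≥ k + 1), so the partition is: 2 block(s) of size 2.
In nonincreasing order the block sizes are [2, 2].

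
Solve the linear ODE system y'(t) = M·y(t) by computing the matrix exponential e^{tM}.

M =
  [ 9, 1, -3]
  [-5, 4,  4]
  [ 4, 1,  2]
e^{tM} =
  [-t^2*exp(5*t)/2 + 4*t*exp(5*t) + exp(5*t), t*exp(5*t), t^2*exp(5*t)/2 - 3*t*exp(5*t)]
  [t^2*exp(5*t)/2 - 5*t*exp(5*t), -t*exp(5*t) + exp(5*t), -t^2*exp(5*t)/2 + 4*t*exp(5*t)]
  [-t^2*exp(5*t)/2 + 4*t*exp(5*t), t*exp(5*t), t^2*exp(5*t)/2 - 3*t*exp(5*t) + exp(5*t)]

Strategy: write M = P · J · P⁻¹ where J is a Jordan canonical form, so e^{tM} = P · e^{tJ} · P⁻¹, and e^{tJ} can be computed block-by-block.

M has Jordan form
J =
  [5, 1, 0]
  [0, 5, 1]
  [0, 0, 5]
(up to reordering of blocks).

Per-block formulas:
  For a 3×3 Jordan block J_3(5): exp(t · J_3(5)) = e^(5t)·(I + t·N + (t^2/2)·N^2), where N is the 3×3 nilpotent shift.

After assembling e^{tJ} and conjugating by P, we get:

e^{tM} =
  [-t^2*exp(5*t)/2 + 4*t*exp(5*t) + exp(5*t), t*exp(5*t), t^2*exp(5*t)/2 - 3*t*exp(5*t)]
  [t^2*exp(5*t)/2 - 5*t*exp(5*t), -t*exp(5*t) + exp(5*t), -t^2*exp(5*t)/2 + 4*t*exp(5*t)]
  [-t^2*exp(5*t)/2 + 4*t*exp(5*t), t*exp(5*t), t^2*exp(5*t)/2 - 3*t*exp(5*t) + exp(5*t)]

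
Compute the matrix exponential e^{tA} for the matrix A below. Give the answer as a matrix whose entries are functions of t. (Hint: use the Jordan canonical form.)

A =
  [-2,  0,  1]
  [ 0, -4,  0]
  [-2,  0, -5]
e^{tA} =
  [2*exp(-3*t) - exp(-4*t), 0, exp(-3*t) - exp(-4*t)]
  [0, exp(-4*t), 0]
  [-2*exp(-3*t) + 2*exp(-4*t), 0, -exp(-3*t) + 2*exp(-4*t)]

Strategy: write A = P · J · P⁻¹ where J is a Jordan canonical form, so e^{tA} = P · e^{tJ} · P⁻¹, and e^{tJ} can be computed block-by-block.

A has Jordan form
J =
  [-4,  0,  0]
  [ 0, -4,  0]
  [ 0,  0, -3]
(up to reordering of blocks).

Per-block formulas:
  For a 1×1 block at λ = -4: exp(t · [-4]) = [e^(-4t)].
  For a 1×1 block at λ = -3: exp(t · [-3]) = [e^(-3t)].

After assembling e^{tJ} and conjugating by P, we get:

e^{tA} =
  [2*exp(-3*t) - exp(-4*t), 0, exp(-3*t) - exp(-4*t)]
  [0, exp(-4*t), 0]
  [-2*exp(-3*t) + 2*exp(-4*t), 0, -exp(-3*t) + 2*exp(-4*t)]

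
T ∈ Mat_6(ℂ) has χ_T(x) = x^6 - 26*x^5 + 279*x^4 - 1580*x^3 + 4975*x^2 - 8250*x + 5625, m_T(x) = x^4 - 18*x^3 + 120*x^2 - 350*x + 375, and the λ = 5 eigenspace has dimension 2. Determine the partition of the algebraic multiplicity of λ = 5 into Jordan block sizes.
Block sizes for λ = 5: [3, 1]

Step 1 — from the characteristic polynomial, algebraic multiplicity of λ = 5 is 4. From dim ker(T − (5)·I) = 2, there are exactly 2 Jordan blocks for λ = 5.
Step 2 — from the minimal polynomial, the factor (x − 5)^3 tells us the largest block for λ = 5 has size 3.
Step 3 — with total size 4, 2 blocks, and largest block 3, the block sizes (in nonincreasing order) are [3, 1].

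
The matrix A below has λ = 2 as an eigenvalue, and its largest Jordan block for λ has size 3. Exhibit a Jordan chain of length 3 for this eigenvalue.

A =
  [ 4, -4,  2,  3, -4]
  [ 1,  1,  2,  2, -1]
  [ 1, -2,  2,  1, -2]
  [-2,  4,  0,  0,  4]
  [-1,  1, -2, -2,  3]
A Jordan chain for λ = 2 of length 3:
v_1 = (4, 2, 2, -4, -2)ᵀ
v_2 = (2, 2, 0, 0, -2)ᵀ
v_3 = (0, 0, 1, 0, 0)ᵀ

Let N = A − (2)·I. We want v_3 with N^3 v_3 = 0 but N^2 v_3 ≠ 0; then v_{j-1} := N · v_j for j = 3, …, 2.

Pick v_3 = (0, 0, 1, 0, 0)ᵀ.
Then v_2 = N · v_3 = (2, 2, 0, 0, -2)ᵀ.
Then v_1 = N · v_2 = (4, 2, 2, -4, -2)ᵀ.

Sanity check: (A − (2)·I) v_1 = (0, 0, 0, 0, 0)ᵀ = 0. ✓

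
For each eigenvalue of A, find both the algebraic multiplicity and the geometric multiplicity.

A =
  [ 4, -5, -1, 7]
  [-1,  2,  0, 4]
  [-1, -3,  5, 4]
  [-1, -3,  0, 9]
λ = 5: alg = 4, geom = 2

Step 1 — factor the characteristic polynomial to read off the algebraic multiplicities:
  χ_A(x) = (x - 5)^4

Step 2 — compute geometric multiplicities via the rank-nullity identity g(λ) = n − rank(A − λI):
  rank(A − (5)·I) = 2, so dim ker(A − (5)·I) = n − 2 = 2

Summary:
  λ = 5: algebraic multiplicity = 4, geometric multiplicity = 2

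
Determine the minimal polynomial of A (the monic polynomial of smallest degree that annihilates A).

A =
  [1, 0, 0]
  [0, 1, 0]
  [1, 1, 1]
x^2 - 2*x + 1

The characteristic polynomial is χ_A(x) = (x - 1)^3, so the eigenvalues are known. The minimal polynomial is
  m_A(x) = Π_λ (x − λ)^{k_λ}
where k_λ is the size of the *largest* Jordan block for λ (equivalently, the smallest k with (A − λI)^k v = 0 for every generalised eigenvector v of λ).

  λ = 1: largest Jordan block has size 2, contributing (x − 1)^2

So m_A(x) = (x - 1)^2 = x^2 - 2*x + 1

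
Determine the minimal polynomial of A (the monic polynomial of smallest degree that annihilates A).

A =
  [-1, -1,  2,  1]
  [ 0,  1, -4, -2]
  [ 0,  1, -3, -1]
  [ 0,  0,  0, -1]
x^2 + 2*x + 1

The characteristic polynomial is χ_A(x) = (x + 1)^4, so the eigenvalues are known. The minimal polynomial is
  m_A(x) = Π_λ (x − λ)^{k_λ}
where k_λ is the size of the *largest* Jordan block for λ (equivalently, the smallest k with (A − λI)^k v = 0 for every generalised eigenvector v of λ).

  λ = -1: largest Jordan block has size 2, contributing (x + 1)^2

So m_A(x) = (x + 1)^2 = x^2 + 2*x + 1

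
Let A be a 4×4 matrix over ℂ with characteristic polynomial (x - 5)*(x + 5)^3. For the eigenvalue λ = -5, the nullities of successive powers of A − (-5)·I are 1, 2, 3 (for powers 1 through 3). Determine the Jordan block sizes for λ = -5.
Block sizes for λ = -5: [3]

From the dimensions of kernels of powers, the number of Jordan blocks of size at least j is d_j − d_{j−1} where d_j = dim ker(N^j) (with d_0 = 0). Computing the differences gives [1, 1, 1].
The number of blocks of size exactly k is (#blocks of size ≥ k) − (#blocks of size ≥ k + 1), so the partition is: 1 block(s) of size 3.
In nonincreasing order the block sizes are [3].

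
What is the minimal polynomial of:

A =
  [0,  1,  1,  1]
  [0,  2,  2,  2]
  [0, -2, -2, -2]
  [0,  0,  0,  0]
x^2

The characteristic polynomial is χ_A(x) = x^4, so the eigenvalues are known. The minimal polynomial is
  m_A(x) = Π_λ (x − λ)^{k_λ}
where k_λ is the size of the *largest* Jordan block for λ (equivalently, the smallest k with (A − λI)^k v = 0 for every generalised eigenvector v of λ).

  λ = 0: largest Jordan block has size 2, contributing (x − 0)^2

So m_A(x) = x^2 = x^2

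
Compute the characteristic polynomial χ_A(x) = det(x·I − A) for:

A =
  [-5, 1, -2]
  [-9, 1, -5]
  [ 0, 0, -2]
x^3 + 6*x^2 + 12*x + 8

Expanding det(x·I − A) (e.g. by cofactor expansion or by noting that A is similar to its Jordan form J, which has the same characteristic polynomial as A) gives
  χ_A(x) = x^3 + 6*x^2 + 12*x + 8
which factors as (x + 2)^3. The eigenvalues (with algebraic multiplicities) are λ = -2 with multiplicity 3.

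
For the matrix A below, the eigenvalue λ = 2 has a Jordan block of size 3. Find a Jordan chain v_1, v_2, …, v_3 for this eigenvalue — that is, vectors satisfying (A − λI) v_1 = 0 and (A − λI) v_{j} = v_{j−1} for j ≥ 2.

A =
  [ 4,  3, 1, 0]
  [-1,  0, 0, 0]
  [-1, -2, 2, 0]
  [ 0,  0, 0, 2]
A Jordan chain for λ = 2 of length 3:
v_1 = (-2, 1, 1, 0)ᵀ
v_2 = (3, -2, -2, 0)ᵀ
v_3 = (0, 1, 0, 0)ᵀ

Let N = A − (2)·I. We want v_3 with N^3 v_3 = 0 but N^2 v_3 ≠ 0; then v_{j-1} := N · v_j for j = 3, …, 2.

Pick v_3 = (0, 1, 0, 0)ᵀ.
Then v_2 = N · v_3 = (3, -2, -2, 0)ᵀ.
Then v_1 = N · v_2 = (-2, 1, 1, 0)ᵀ.

Sanity check: (A − (2)·I) v_1 = (0, 0, 0, 0)ᵀ = 0. ✓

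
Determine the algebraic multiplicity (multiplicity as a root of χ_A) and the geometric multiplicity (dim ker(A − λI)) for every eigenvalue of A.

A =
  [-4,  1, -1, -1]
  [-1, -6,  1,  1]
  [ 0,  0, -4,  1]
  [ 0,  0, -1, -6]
λ = -5: alg = 4, geom = 2

Step 1 — factor the characteristic polynomial to read off the algebraic multiplicities:
  χ_A(x) = (x + 5)^4

Step 2 — compute geometric multiplicities via the rank-nullity identity g(λ) = n − rank(A − λI):
  rank(A − (-5)·I) = 2, so dim ker(A − (-5)·I) = n − 2 = 2

Summary:
  λ = -5: algebraic multiplicity = 4, geometric multiplicity = 2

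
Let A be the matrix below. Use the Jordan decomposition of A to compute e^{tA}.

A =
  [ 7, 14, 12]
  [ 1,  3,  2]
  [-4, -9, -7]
e^{tA} =
  [t^2*exp(t) + 6*t*exp(t) + exp(t), 2*t^2*exp(t) + 14*t*exp(t), 2*t^2*exp(t) + 12*t*exp(t)]
  [t*exp(t), 2*t*exp(t) + exp(t), 2*t*exp(t)]
  [-t^2*exp(t)/2 - 4*t*exp(t), -t^2*exp(t) - 9*t*exp(t), -t^2*exp(t) - 8*t*exp(t) + exp(t)]

Strategy: write A = P · J · P⁻¹ where J is a Jordan canonical form, so e^{tA} = P · e^{tJ} · P⁻¹, and e^{tJ} can be computed block-by-block.

A has Jordan form
J =
  [1, 1, 0]
  [0, 1, 1]
  [0, 0, 1]
(up to reordering of blocks).

Per-block formulas:
  For a 3×3 Jordan block J_3(1): exp(t · J_3(1)) = e^(1t)·(I + t·N + (t^2/2)·N^2), where N is the 3×3 nilpotent shift.

After assembling e^{tJ} and conjugating by P, we get:

e^{tA} =
  [t^2*exp(t) + 6*t*exp(t) + exp(t), 2*t^2*exp(t) + 14*t*exp(t), 2*t^2*exp(t) + 12*t*exp(t)]
  [t*exp(t), 2*t*exp(t) + exp(t), 2*t*exp(t)]
  [-t^2*exp(t)/2 - 4*t*exp(t), -t^2*exp(t) - 9*t*exp(t), -t^2*exp(t) - 8*t*exp(t) + exp(t)]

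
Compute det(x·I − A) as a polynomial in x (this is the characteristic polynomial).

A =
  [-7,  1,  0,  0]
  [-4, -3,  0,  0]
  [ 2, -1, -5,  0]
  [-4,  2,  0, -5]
x^4 + 20*x^3 + 150*x^2 + 500*x + 625

Expanding det(x·I − A) (e.g. by cofactor expansion or by noting that A is similar to its Jordan form J, which has the same characteristic polynomial as A) gives
  χ_A(x) = x^4 + 20*x^3 + 150*x^2 + 500*x + 625
which factors as (x + 5)^4. The eigenvalues (with algebraic multiplicities) are λ = -5 with multiplicity 4.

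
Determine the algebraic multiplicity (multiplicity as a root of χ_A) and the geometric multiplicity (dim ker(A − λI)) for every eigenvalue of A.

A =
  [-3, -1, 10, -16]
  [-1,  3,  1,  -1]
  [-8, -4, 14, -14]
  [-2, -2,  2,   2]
λ = 4: alg = 4, geom = 2

Step 1 — factor the characteristic polynomial to read off the algebraic multiplicities:
  χ_A(x) = (x - 4)^4

Step 2 — compute geometric multiplicities via the rank-nullity identity g(λ) = n − rank(A − λI):
  rank(A − (4)·I) = 2, so dim ker(A − (4)·I) = n − 2 = 2

Summary:
  λ = 4: algebraic multiplicity = 4, geometric multiplicity = 2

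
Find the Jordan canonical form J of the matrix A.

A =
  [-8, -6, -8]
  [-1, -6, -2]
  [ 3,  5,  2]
J_3(-4)

The characteristic polynomial is
  det(x·I − A) = x^3 + 12*x^2 + 48*x + 64 = (x + 4)^3

Eigenvalues and multiplicities (the geometric multiplicity of λ is n − rank(A − λI), which equals the number of Jordan blocks for λ):
  λ = -4: algebraic multiplicity = 3, geometric multiplicity = 1

Determining the block sizes for each eigenvalue:
  λ = -4: one block (gm = 1), so the single block has size am = 3 → block sizes [3]

Assembling the blocks gives a Jordan form
J =
  [-4,  1,  0]
  [ 0, -4,  1]
  [ 0,  0, -4]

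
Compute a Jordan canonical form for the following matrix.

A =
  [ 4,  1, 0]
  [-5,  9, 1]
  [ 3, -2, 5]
J_3(6)

The characteristic polynomial is
  det(x·I − A) = x^3 - 18*x^2 + 108*x - 216 = (x - 6)^3

Eigenvalues and multiplicities (the geometric multiplicity of λ is n − rank(A − λI), which equals the number of Jordan blocks for λ):
  λ = 6: algebraic multiplicity = 3, geometric multiplicity = 1

Determining the block sizes for each eigenvalue:
  λ = 6: one block (gm = 1), so the single block has size am = 3 → block sizes [3]

Assembling the blocks gives a Jordan form
J =
  [6, 1, 0]
  [0, 6, 1]
  [0, 0, 6]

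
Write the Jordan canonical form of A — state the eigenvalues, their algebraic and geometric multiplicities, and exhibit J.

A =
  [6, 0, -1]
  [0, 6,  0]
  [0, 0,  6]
J_2(6) ⊕ J_1(6)

The characteristic polynomial is
  det(x·I − A) = x^3 - 18*x^2 + 108*x - 216 = (x - 6)^3

Eigenvalues and multiplicities (the geometric multiplicity of λ is n − rank(A − λI), which equals the number of Jordan blocks for λ):
  λ = 6: algebraic multiplicity = 3, geometric multiplicity = 2

Determining the block sizes for each eigenvalue:
  λ = 6: 2 blocks summing to 3 forces exactly one block of size 2 and the rest size 1 → block sizes [2, 1]

Assembling the blocks gives a Jordan form
J =
  [6, 1, 0]
  [0, 6, 0]
  [0, 0, 6]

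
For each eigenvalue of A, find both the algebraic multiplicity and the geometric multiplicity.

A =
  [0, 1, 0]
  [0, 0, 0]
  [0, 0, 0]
λ = 0: alg = 3, geom = 2

Step 1 — factor the characteristic polynomial to read off the algebraic multiplicities:
  χ_A(x) = x^3

Step 2 — compute geometric multiplicities via the rank-nullity identity g(λ) = n − rank(A − λI):
  rank(A − (0)·I) = 1, so dim ker(A − (0)·I) = n − 1 = 2

Summary:
  λ = 0: algebraic multiplicity = 3, geometric multiplicity = 2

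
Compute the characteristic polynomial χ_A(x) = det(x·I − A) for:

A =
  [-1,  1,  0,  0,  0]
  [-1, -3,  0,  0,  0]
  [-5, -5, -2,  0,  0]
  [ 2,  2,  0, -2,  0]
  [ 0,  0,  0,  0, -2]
x^5 + 10*x^4 + 40*x^3 + 80*x^2 + 80*x + 32

Expanding det(x·I − A) (e.g. by cofactor expansion or by noting that A is similar to its Jordan form J, which has the same characteristic polynomial as A) gives
  χ_A(x) = x^5 + 10*x^4 + 40*x^3 + 80*x^2 + 80*x + 32
which factors as (x + 2)^5. The eigenvalues (with algebraic multiplicities) are λ = -2 with multiplicity 5.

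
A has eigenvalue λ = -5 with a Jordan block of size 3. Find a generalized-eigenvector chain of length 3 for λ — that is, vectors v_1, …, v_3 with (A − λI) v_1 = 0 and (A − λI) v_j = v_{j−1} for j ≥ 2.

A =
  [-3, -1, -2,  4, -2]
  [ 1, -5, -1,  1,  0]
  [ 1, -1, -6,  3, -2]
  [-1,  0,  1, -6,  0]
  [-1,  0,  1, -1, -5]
A Jordan chain for λ = -5 of length 3:
v_1 = (-1, 0, -1, 0, 0)ᵀ
v_2 = (2, 1, 1, -1, -1)ᵀ
v_3 = (1, 0, 0, 0, 0)ᵀ

Let N = A − (-5)·I. We want v_3 with N^3 v_3 = 0 but N^2 v_3 ≠ 0; then v_{j-1} := N · v_j for j = 3, …, 2.

Pick v_3 = (1, 0, 0, 0, 0)ᵀ.
Then v_2 = N · v_3 = (2, 1, 1, -1, -1)ᵀ.
Then v_1 = N · v_2 = (-1, 0, -1, 0, 0)ᵀ.

Sanity check: (A − (-5)·I) v_1 = (0, 0, 0, 0, 0)ᵀ = 0. ✓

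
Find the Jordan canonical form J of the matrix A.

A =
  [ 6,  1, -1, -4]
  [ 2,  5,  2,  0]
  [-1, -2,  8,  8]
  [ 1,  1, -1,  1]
J_3(5) ⊕ J_1(5)

The characteristic polynomial is
  det(x·I − A) = x^4 - 20*x^3 + 150*x^2 - 500*x + 625 = (x - 5)^4

Eigenvalues and multiplicities (the geometric multiplicity of λ is n − rank(A − λI), which equals the number of Jordan blocks for λ):
  λ = 5: algebraic multiplicity = 4, geometric multiplicity = 2

Determining the block sizes for each eigenvalue:
  λ = 5: with am = 4 and gm = 2, the partition is not yet determined (e.g. several partitions of 4 into 2 parts exist). Let N = A − (5)·I. Computing rank(N^1) = 2, rank(N^2) = 1, rank(N^3) = 0; the number of blocks of size ≥ j is rank(N^{j−1}) − rank(N^j), giving [2, 1, 1]. So we have 1 block(s) of size 3, 1 block(s) of size 1 → block sizes [3, 1]

Assembling the blocks gives a Jordan form
J =
  [5, 1, 0, 0]
  [0, 5, 1, 0]
  [0, 0, 5, 0]
  [0, 0, 0, 5]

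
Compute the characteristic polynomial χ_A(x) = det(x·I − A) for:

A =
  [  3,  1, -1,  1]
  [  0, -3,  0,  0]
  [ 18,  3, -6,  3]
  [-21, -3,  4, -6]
x^4 + 12*x^3 + 54*x^2 + 108*x + 81

Expanding det(x·I − A) (e.g. by cofactor expansion or by noting that A is similar to its Jordan form J, which has the same characteristic polynomial as A) gives
  χ_A(x) = x^4 + 12*x^3 + 54*x^2 + 108*x + 81
which factors as (x + 3)^4. The eigenvalues (with algebraic multiplicities) are λ = -3 with multiplicity 4.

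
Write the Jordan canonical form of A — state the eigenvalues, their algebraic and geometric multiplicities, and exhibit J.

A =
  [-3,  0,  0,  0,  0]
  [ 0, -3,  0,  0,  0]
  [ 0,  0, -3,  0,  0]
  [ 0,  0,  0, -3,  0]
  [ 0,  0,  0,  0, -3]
J_1(-3) ⊕ J_1(-3) ⊕ J_1(-3) ⊕ J_1(-3) ⊕ J_1(-3)

The characteristic polynomial is
  det(x·I − A) = x^5 + 15*x^4 + 90*x^3 + 270*x^2 + 405*x + 243 = (x + 3)^5

Eigenvalues and multiplicities (the geometric multiplicity of λ is n − rank(A − λI), which equals the number of Jordan blocks for λ):
  λ = -3: algebraic multiplicity = 5, geometric multiplicity = 5

Determining the block sizes for each eigenvalue:
  λ = -3: gm = am = 5, so every block has size 1 → block sizes [1, 1, 1, 1, 1]

Assembling the blocks gives a Jordan form
J =
  [-3,  0,  0,  0,  0]
  [ 0, -3,  0,  0,  0]
  [ 0,  0, -3,  0,  0]
  [ 0,  0,  0, -3,  0]
  [ 0,  0,  0,  0, -3]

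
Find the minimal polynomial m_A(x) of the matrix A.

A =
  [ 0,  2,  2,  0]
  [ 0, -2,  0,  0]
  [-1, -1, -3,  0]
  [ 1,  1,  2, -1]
x^2 + 3*x + 2

The characteristic polynomial is χ_A(x) = (x + 1)^2*(x + 2)^2, so the eigenvalues are known. The minimal polynomial is
  m_A(x) = Π_λ (x − λ)^{k_λ}
where k_λ is the size of the *largest* Jordan block for λ (equivalently, the smallest k with (A − λI)^k v = 0 for every generalised eigenvector v of λ).

  λ = -2: largest Jordan block has size 1, contributing (x + 2)
  λ = -1: largest Jordan block has size 1, contributing (x + 1)

So m_A(x) = (x + 1)*(x + 2) = x^2 + 3*x + 2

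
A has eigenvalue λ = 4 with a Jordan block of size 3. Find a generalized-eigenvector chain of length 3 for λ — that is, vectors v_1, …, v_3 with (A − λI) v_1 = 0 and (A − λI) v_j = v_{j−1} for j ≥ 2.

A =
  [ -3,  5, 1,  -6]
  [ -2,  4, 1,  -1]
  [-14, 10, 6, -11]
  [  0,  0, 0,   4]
A Jordan chain for λ = 4 of length 3:
v_1 = (-1, -1, -2, 0)ᵀ
v_2 = (-1, -1, -3, 0)ᵀ
v_3 = (1, 0, 0, -1)ᵀ

Let N = A − (4)·I. We want v_3 with N^3 v_3 = 0 but N^2 v_3 ≠ 0; then v_{j-1} := N · v_j for j = 3, …, 2.

Pick v_3 = (1, 0, 0, -1)ᵀ.
Then v_2 = N · v_3 = (-1, -1, -3, 0)ᵀ.
Then v_1 = N · v_2 = (-1, -1, -2, 0)ᵀ.

Sanity check: (A − (4)·I) v_1 = (0, 0, 0, 0)ᵀ = 0. ✓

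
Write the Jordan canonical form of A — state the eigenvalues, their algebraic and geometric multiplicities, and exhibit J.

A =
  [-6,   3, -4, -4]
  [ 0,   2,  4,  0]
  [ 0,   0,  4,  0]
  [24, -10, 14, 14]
J_2(2) ⊕ J_1(4) ⊕ J_1(6)

The characteristic polynomial is
  det(x·I − A) = x^4 - 14*x^3 + 68*x^2 - 136*x + 96 = (x - 6)*(x - 4)*(x - 2)^2

Eigenvalues and multiplicities (the geometric multiplicity of λ is n − rank(A − λI), which equals the number of Jordan blocks for λ):
  λ = 2: algebraic multiplicity = 2, geometric multiplicity = 1
  λ = 4: algebraic multiplicity = 1, geometric multiplicity = 1
  λ = 6: algebraic multiplicity = 1, geometric multiplicity = 1

Determining the block sizes for each eigenvalue:
  λ = 2: one block (gm = 1), so the single block has size am = 2 → block sizes [2]
  λ = 4: one block (gm = 1), so the single block has size am = 1 → block sizes [1]
  λ = 6: one block (gm = 1), so the single block has size am = 1 → block sizes [1]

Assembling the blocks gives a Jordan form
J =
  [2, 1, 0, 0]
  [0, 2, 0, 0]
  [0, 0, 4, 0]
  [0, 0, 0, 6]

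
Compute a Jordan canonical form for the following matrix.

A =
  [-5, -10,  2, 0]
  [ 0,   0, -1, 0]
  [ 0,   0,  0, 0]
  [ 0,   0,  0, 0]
J_1(-5) ⊕ J_2(0) ⊕ J_1(0)

The characteristic polynomial is
  det(x·I − A) = x^4 + 5*x^3 = x^3*(x + 5)

Eigenvalues and multiplicities (the geometric multiplicity of λ is n − rank(A − λI), which equals the number of Jordan blocks for λ):
  λ = -5: algebraic multiplicity = 1, geometric multiplicity = 1
  λ = 0: algebraic multiplicity = 3, geometric multiplicity = 2

Determining the block sizes for each eigenvalue:
  λ = -5: one block (gm = 1), so the single block has size am = 1 → block sizes [1]
  λ = 0: 2 blocks summing to 3 forces exactly one block of size 2 and the rest size 1 → block sizes [2, 1]

Assembling the blocks gives a Jordan form
J =
  [-5, 0, 0, 0]
  [ 0, 0, 1, 0]
  [ 0, 0, 0, 0]
  [ 0, 0, 0, 0]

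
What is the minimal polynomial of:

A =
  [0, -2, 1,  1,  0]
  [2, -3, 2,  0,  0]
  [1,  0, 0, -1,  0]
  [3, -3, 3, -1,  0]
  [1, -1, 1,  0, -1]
x^3 + 3*x^2 + 3*x + 1

The characteristic polynomial is χ_A(x) = (x + 1)^5, so the eigenvalues are known. The minimal polynomial is
  m_A(x) = Π_λ (x − λ)^{k_λ}
where k_λ is the size of the *largest* Jordan block for λ (equivalently, the smallest k with (A − λI)^k v = 0 for every generalised eigenvector v of λ).

  λ = -1: largest Jordan block has size 3, contributing (x + 1)^3

So m_A(x) = (x + 1)^3 = x^3 + 3*x^2 + 3*x + 1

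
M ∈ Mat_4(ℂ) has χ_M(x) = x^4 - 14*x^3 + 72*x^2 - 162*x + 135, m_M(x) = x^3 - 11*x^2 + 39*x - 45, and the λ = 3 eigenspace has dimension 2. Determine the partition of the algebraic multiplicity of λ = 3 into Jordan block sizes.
Block sizes for λ = 3: [2, 1]

Step 1 — from the characteristic polynomial, algebraic multiplicity of λ = 3 is 3. From dim ker(M − (3)·I) = 2, there are exactly 2 Jordan blocks for λ = 3.
Step 2 — from the minimal polynomial, the factor (x − 3)^2 tells us the largest block for λ = 3 has size 2.
Step 3 — with total size 3, 2 blocks, and largest block 2, the block sizes (in nonincreasing order) are [2, 1].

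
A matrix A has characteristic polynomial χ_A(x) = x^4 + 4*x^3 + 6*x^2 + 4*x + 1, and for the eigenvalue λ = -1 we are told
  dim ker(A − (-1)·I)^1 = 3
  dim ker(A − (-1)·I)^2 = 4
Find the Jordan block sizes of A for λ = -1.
Block sizes for λ = -1: [2, 1, 1]

From the dimensions of kernels of powers, the number of Jordan blocks of size at least j is d_j − d_{j−1} where d_j = dim ker(N^j) (with d_0 = 0). Computing the differences gives [3, 1].
The number of blocks of size exactly k is (#blocks of size ≥ k) − (#blocks of size ≥ k + 1), so the partition is: 2 block(s) of size 1, 1 block(s) of size 2.
In nonincreasing order the block sizes are [2, 1, 1].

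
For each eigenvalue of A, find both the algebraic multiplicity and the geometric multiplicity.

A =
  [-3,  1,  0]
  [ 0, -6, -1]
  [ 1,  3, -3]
λ = -4: alg = 3, geom = 1

Step 1 — factor the characteristic polynomial to read off the algebraic multiplicities:
  χ_A(x) = (x + 4)^3

Step 2 — compute geometric multiplicities via the rank-nullity identity g(λ) = n − rank(A − λI):
  rank(A − (-4)·I) = 2, so dim ker(A − (-4)·I) = n − 2 = 1

Summary:
  λ = -4: algebraic multiplicity = 3, geometric multiplicity = 1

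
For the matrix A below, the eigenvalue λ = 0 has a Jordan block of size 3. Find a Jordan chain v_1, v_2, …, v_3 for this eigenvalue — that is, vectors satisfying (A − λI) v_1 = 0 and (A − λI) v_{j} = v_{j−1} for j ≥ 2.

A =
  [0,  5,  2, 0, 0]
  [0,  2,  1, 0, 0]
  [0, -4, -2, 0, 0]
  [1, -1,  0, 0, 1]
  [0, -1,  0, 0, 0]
A Jordan chain for λ = 0 of length 3:
v_1 = (2, 0, 0, 2, -2)ᵀ
v_2 = (5, 2, -4, -1, -1)ᵀ
v_3 = (0, 1, 0, 0, 0)ᵀ

Let N = A − (0)·I. We want v_3 with N^3 v_3 = 0 but N^2 v_3 ≠ 0; then v_{j-1} := N · v_j for j = 3, …, 2.

Pick v_3 = (0, 1, 0, 0, 0)ᵀ.
Then v_2 = N · v_3 = (5, 2, -4, -1, -1)ᵀ.
Then v_1 = N · v_2 = (2, 0, 0, 2, -2)ᵀ.

Sanity check: (A − (0)·I) v_1 = (0, 0, 0, 0, 0)ᵀ = 0. ✓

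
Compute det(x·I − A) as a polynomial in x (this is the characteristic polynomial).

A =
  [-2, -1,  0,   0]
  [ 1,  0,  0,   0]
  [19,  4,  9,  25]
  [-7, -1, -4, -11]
x^4 + 4*x^3 + 6*x^2 + 4*x + 1

Expanding det(x·I − A) (e.g. by cofactor expansion or by noting that A is similar to its Jordan form J, which has the same characteristic polynomial as A) gives
  χ_A(x) = x^4 + 4*x^3 + 6*x^2 + 4*x + 1
which factors as (x + 1)^4. The eigenvalues (with algebraic multiplicities) are λ = -1 with multiplicity 4.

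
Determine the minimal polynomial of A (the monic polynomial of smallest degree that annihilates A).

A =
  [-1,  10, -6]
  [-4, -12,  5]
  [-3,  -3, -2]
x^3 + 15*x^2 + 75*x + 125

The characteristic polynomial is χ_A(x) = (x + 5)^3, so the eigenvalues are known. The minimal polynomial is
  m_A(x) = Π_λ (x − λ)^{k_λ}
where k_λ is the size of the *largest* Jordan block for λ (equivalently, the smallest k with (A − λI)^k v = 0 for every generalised eigenvector v of λ).

  λ = -5: largest Jordan block has size 3, contributing (x + 5)^3

So m_A(x) = (x + 5)^3 = x^3 + 15*x^2 + 75*x + 125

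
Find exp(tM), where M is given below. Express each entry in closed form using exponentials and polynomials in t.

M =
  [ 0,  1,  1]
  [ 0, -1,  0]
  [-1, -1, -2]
e^{tM} =
  [t*exp(-t) + exp(-t), t*exp(-t), t*exp(-t)]
  [0, exp(-t), 0]
  [-t*exp(-t), -t*exp(-t), -t*exp(-t) + exp(-t)]

Strategy: write M = P · J · P⁻¹ where J is a Jordan canonical form, so e^{tM} = P · e^{tJ} · P⁻¹, and e^{tJ} can be computed block-by-block.

M has Jordan form
J =
  [-1,  1,  0]
  [ 0, -1,  0]
  [ 0,  0, -1]
(up to reordering of blocks).

Per-block formulas:
  For a 1×1 block at λ = -1: exp(t · [-1]) = [e^(-1t)].
  For a 2×2 Jordan block J_2(-1): exp(t · J_2(-1)) = e^(-1t)·(I + t·N), where N is the 2×2 nilpotent shift.

After assembling e^{tJ} and conjugating by P, we get:

e^{tM} =
  [t*exp(-t) + exp(-t), t*exp(-t), t*exp(-t)]
  [0, exp(-t), 0]
  [-t*exp(-t), -t*exp(-t), -t*exp(-t) + exp(-t)]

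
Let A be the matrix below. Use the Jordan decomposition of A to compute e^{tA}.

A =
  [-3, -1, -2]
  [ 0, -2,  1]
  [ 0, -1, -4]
e^{tA} =
  [exp(-3*t), t^2*exp(-3*t)/2 - t*exp(-3*t), t^2*exp(-3*t)/2 - 2*t*exp(-3*t)]
  [0, t*exp(-3*t) + exp(-3*t), t*exp(-3*t)]
  [0, -t*exp(-3*t), -t*exp(-3*t) + exp(-3*t)]

Strategy: write A = P · J · P⁻¹ where J is a Jordan canonical form, so e^{tA} = P · e^{tJ} · P⁻¹, and e^{tJ} can be computed block-by-block.

A has Jordan form
J =
  [-3,  1,  0]
  [ 0, -3,  1]
  [ 0,  0, -3]
(up to reordering of blocks).

Per-block formulas:
  For a 3×3 Jordan block J_3(-3): exp(t · J_3(-3)) = e^(-3t)·(I + t·N + (t^2/2)·N^2), where N is the 3×3 nilpotent shift.

After assembling e^{tJ} and conjugating by P, we get:

e^{tA} =
  [exp(-3*t), t^2*exp(-3*t)/2 - t*exp(-3*t), t^2*exp(-3*t)/2 - 2*t*exp(-3*t)]
  [0, t*exp(-3*t) + exp(-3*t), t*exp(-3*t)]
  [0, -t*exp(-3*t), -t*exp(-3*t) + exp(-3*t)]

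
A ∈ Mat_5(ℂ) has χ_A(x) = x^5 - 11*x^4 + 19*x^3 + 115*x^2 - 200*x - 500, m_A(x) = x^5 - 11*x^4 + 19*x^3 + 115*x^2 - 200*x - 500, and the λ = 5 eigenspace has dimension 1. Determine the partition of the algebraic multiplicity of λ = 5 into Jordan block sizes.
Block sizes for λ = 5: [3]

Step 1 — from the characteristic polynomial, algebraic multiplicity of λ = 5 is 3. From dim ker(A − (5)·I) = 1, there are exactly 1 Jordan blocks for λ = 5.
Step 2 — from the minimal polynomial, the factor (x − 5)^3 tells us the largest block for λ = 5 has size 3.
Step 3 — with total size 3, 1 blocks, and largest block 3, the block sizes (in nonincreasing order) are [3].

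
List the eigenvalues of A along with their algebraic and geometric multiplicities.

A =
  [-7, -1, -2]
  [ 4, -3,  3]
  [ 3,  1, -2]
λ = -4: alg = 3, geom = 1

Step 1 — factor the characteristic polynomial to read off the algebraic multiplicities:
  χ_A(x) = (x + 4)^3

Step 2 — compute geometric multiplicities via the rank-nullity identity g(λ) = n − rank(A − λI):
  rank(A − (-4)·I) = 2, so dim ker(A − (-4)·I) = n − 2 = 1

Summary:
  λ = -4: algebraic multiplicity = 3, geometric multiplicity = 1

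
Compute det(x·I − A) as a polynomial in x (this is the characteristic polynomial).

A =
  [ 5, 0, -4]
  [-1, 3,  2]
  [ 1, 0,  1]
x^3 - 9*x^2 + 27*x - 27

Expanding det(x·I − A) (e.g. by cofactor expansion or by noting that A is similar to its Jordan form J, which has the same characteristic polynomial as A) gives
  χ_A(x) = x^3 - 9*x^2 + 27*x - 27
which factors as (x - 3)^3. The eigenvalues (with algebraic multiplicities) are λ = 3 with multiplicity 3.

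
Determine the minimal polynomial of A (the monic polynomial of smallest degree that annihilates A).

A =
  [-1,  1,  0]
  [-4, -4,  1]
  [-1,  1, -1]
x^3 + 6*x^2 + 12*x + 8

The characteristic polynomial is χ_A(x) = (x + 2)^3, so the eigenvalues are known. The minimal polynomial is
  m_A(x) = Π_λ (x − λ)^{k_λ}
where k_λ is the size of the *largest* Jordan block for λ (equivalently, the smallest k with (A − λI)^k v = 0 for every generalised eigenvector v of λ).

  λ = -2: largest Jordan block has size 3, contributing (x + 2)^3

So m_A(x) = (x + 2)^3 = x^3 + 6*x^2 + 12*x + 8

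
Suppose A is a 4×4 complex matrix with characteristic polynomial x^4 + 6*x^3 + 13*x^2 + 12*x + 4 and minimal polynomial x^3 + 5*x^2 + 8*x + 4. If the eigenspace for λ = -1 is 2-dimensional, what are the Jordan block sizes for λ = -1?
Block sizes for λ = -1: [1, 1]

Step 1 — from the characteristic polynomial, algebraic multiplicity of λ = -1 is 2. From dim ker(A − (-1)·I) = 2, there are exactly 2 Jordan blocks for λ = -1.
Step 2 — from the minimal polynomial, the factor (x + 1) tells us the largest block for λ = -1 has size 1.
Step 3 — with total size 2, 2 blocks, and largest block 1, the block sizes (in nonincreasing order) are [1, 1].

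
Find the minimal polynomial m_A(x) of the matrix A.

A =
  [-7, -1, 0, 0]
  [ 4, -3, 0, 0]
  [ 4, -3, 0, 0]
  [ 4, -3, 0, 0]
x^3 + 10*x^2 + 25*x

The characteristic polynomial is χ_A(x) = x^2*(x + 5)^2, so the eigenvalues are known. The minimal polynomial is
  m_A(x) = Π_λ (x − λ)^{k_λ}
where k_λ is the size of the *largest* Jordan block for λ (equivalently, the smallest k with (A − λI)^k v = 0 for every generalised eigenvector v of λ).

  λ = -5: largest Jordan block has size 2, contributing (x + 5)^2
  λ = 0: largest Jordan block has size 1, contributing (x − 0)

So m_A(x) = x*(x + 5)^2 = x^3 + 10*x^2 + 25*x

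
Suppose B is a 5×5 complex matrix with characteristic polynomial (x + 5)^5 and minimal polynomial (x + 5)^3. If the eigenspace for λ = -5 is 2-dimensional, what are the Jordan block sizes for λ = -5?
Block sizes for λ = -5: [3, 2]

Step 1 — from the characteristic polynomial, algebraic multiplicity of λ = -5 is 5. From dim ker(B − (-5)·I) = 2, there are exactly 2 Jordan blocks for λ = -5.
Step 2 — from the minimal polynomial, the factor (x + 5)^3 tells us the largest block for λ = -5 has size 3.
Step 3 — with total size 5, 2 blocks, and largest block 3, the block sizes (in nonincreasing order) are [3, 2].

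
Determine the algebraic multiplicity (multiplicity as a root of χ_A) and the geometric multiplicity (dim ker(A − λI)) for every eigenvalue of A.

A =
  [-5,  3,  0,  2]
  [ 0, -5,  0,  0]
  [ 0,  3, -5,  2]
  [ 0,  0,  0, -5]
λ = -5: alg = 4, geom = 3

Step 1 — factor the characteristic polynomial to read off the algebraic multiplicities:
  χ_A(x) = (x + 5)^4

Step 2 — compute geometric multiplicities via the rank-nullity identity g(λ) = n − rank(A − λI):
  rank(A − (-5)·I) = 1, so dim ker(A − (-5)·I) = n − 1 = 3

Summary:
  λ = -5: algebraic multiplicity = 4, geometric multiplicity = 3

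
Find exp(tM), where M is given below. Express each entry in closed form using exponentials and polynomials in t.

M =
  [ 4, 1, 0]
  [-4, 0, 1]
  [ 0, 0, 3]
e^{tM} =
  [2*t*exp(2*t) + exp(2*t), t*exp(2*t), -t*exp(2*t) + exp(3*t) - exp(2*t)]
  [-4*t*exp(2*t), -2*t*exp(2*t) + exp(2*t), 2*t*exp(2*t) - exp(3*t) + exp(2*t)]
  [0, 0, exp(3*t)]

Strategy: write M = P · J · P⁻¹ where J is a Jordan canonical form, so e^{tM} = P · e^{tJ} · P⁻¹, and e^{tJ} can be computed block-by-block.

M has Jordan form
J =
  [2, 1, 0]
  [0, 2, 0]
  [0, 0, 3]
(up to reordering of blocks).

Per-block formulas:
  For a 2×2 Jordan block J_2(2): exp(t · J_2(2)) = e^(2t)·(I + t·N), where N is the 2×2 nilpotent shift.
  For a 1×1 block at λ = 3: exp(t · [3]) = [e^(3t)].

After assembling e^{tJ} and conjugating by P, we get:

e^{tM} =
  [2*t*exp(2*t) + exp(2*t), t*exp(2*t), -t*exp(2*t) + exp(3*t) - exp(2*t)]
  [-4*t*exp(2*t), -2*t*exp(2*t) + exp(2*t), 2*t*exp(2*t) - exp(3*t) + exp(2*t)]
  [0, 0, exp(3*t)]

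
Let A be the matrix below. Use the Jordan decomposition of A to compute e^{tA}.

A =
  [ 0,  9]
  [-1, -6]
e^{tA} =
  [3*t*exp(-3*t) + exp(-3*t), 9*t*exp(-3*t)]
  [-t*exp(-3*t), -3*t*exp(-3*t) + exp(-3*t)]

Strategy: write A = P · J · P⁻¹ where J is a Jordan canonical form, so e^{tA} = P · e^{tJ} · P⁻¹, and e^{tJ} can be computed block-by-block.

A has Jordan form
J =
  [-3,  1]
  [ 0, -3]
(up to reordering of blocks).

Per-block formulas:
  For a 2×2 Jordan block J_2(-3): exp(t · J_2(-3)) = e^(-3t)·(I + t·N), where N is the 2×2 nilpotent shift.

After assembling e^{tJ} and conjugating by P, we get:

e^{tA} =
  [3*t*exp(-3*t) + exp(-3*t), 9*t*exp(-3*t)]
  [-t*exp(-3*t), -3*t*exp(-3*t) + exp(-3*t)]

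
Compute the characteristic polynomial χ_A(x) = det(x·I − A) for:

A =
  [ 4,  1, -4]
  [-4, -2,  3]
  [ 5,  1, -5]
x^3 + 3*x^2 + 3*x + 1

Expanding det(x·I − A) (e.g. by cofactor expansion or by noting that A is similar to its Jordan form J, which has the same characteristic polynomial as A) gives
  χ_A(x) = x^3 + 3*x^2 + 3*x + 1
which factors as (x + 1)^3. The eigenvalues (with algebraic multiplicities) are λ = -1 with multiplicity 3.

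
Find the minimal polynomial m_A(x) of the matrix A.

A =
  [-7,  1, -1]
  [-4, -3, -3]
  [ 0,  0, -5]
x^3 + 15*x^2 + 75*x + 125

The characteristic polynomial is χ_A(x) = (x + 5)^3, so the eigenvalues are known. The minimal polynomial is
  m_A(x) = Π_λ (x − λ)^{k_λ}
where k_λ is the size of the *largest* Jordan block for λ (equivalently, the smallest k with (A − λI)^k v = 0 for every generalised eigenvector v of λ).

  λ = -5: largest Jordan block has size 3, contributing (x + 5)^3

So m_A(x) = (x + 5)^3 = x^3 + 15*x^2 + 75*x + 125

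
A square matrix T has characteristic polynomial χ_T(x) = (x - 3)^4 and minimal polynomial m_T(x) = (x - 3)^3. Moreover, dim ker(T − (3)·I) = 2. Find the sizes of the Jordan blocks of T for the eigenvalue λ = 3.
Block sizes for λ = 3: [3, 1]

Step 1 — from the characteristic polynomial, algebraic multiplicity of λ = 3 is 4. From dim ker(T − (3)·I) = 2, there are exactly 2 Jordan blocks for λ = 3.
Step 2 — from the minimal polynomial, the factor (x − 3)^3 tells us the largest block for λ = 3 has size 3.
Step 3 — with total size 4, 2 blocks, and largest block 3, the block sizes (in nonincreasing order) are [3, 1].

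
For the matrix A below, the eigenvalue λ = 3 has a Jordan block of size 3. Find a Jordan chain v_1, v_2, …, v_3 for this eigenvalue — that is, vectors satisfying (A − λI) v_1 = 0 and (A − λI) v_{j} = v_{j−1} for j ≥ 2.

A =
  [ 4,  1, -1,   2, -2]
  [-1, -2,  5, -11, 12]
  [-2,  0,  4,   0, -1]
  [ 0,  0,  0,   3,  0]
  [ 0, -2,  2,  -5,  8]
A Jordan chain for λ = 3 of length 3:
v_1 = (2, -10, 0, 0, -4)ᵀ
v_2 = (3, -13, 0, 0, -6)ᵀ
v_3 = (1, 0, 2, 2, 0)ᵀ

Let N = A − (3)·I. We want v_3 with N^3 v_3 = 0 but N^2 v_3 ≠ 0; then v_{j-1} := N · v_j for j = 3, …, 2.

Pick v_3 = (1, 0, 2, 2, 0)ᵀ.
Then v_2 = N · v_3 = (3, -13, 0, 0, -6)ᵀ.
Then v_1 = N · v_2 = (2, -10, 0, 0, -4)ᵀ.

Sanity check: (A − (3)·I) v_1 = (0, 0, 0, 0, 0)ᵀ = 0. ✓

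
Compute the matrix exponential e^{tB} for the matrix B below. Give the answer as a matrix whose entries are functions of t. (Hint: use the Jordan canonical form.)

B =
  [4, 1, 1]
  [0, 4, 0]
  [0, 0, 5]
e^{tB} =
  [exp(4*t), t*exp(4*t), exp(5*t) - exp(4*t)]
  [0, exp(4*t), 0]
  [0, 0, exp(5*t)]

Strategy: write B = P · J · P⁻¹ where J is a Jordan canonical form, so e^{tB} = P · e^{tJ} · P⁻¹, and e^{tJ} can be computed block-by-block.

B has Jordan form
J =
  [4, 1, 0]
  [0, 4, 0]
  [0, 0, 5]
(up to reordering of blocks).

Per-block formulas:
  For a 2×2 Jordan block J_2(4): exp(t · J_2(4)) = e^(4t)·(I + t·N), where N is the 2×2 nilpotent shift.
  For a 1×1 block at λ = 5: exp(t · [5]) = [e^(5t)].

After assembling e^{tJ} and conjugating by P, we get:

e^{tB} =
  [exp(4*t), t*exp(4*t), exp(5*t) - exp(4*t)]
  [0, exp(4*t), 0]
  [0, 0, exp(5*t)]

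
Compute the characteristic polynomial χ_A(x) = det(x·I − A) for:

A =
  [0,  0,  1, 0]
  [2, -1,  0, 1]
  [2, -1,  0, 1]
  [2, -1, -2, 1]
x^4

Expanding det(x·I − A) (e.g. by cofactor expansion or by noting that A is similar to its Jordan form J, which has the same characteristic polynomial as A) gives
  χ_A(x) = x^4
which factors as x^4. The eigenvalues (with algebraic multiplicities) are λ = 0 with multiplicity 4.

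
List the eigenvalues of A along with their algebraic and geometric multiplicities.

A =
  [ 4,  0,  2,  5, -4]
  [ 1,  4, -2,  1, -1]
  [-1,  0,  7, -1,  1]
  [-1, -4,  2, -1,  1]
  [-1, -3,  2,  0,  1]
λ = 0: alg = 2, geom = 1; λ = 5: alg = 3, geom = 1

Step 1 — factor the characteristic polynomial to read off the algebraic multiplicities:
  χ_A(x) = x^2*(x - 5)^3

Step 2 — compute geometric multiplicities via the rank-nullity identity g(λ) = n − rank(A − λI):
  rank(A − (0)·I) = 4, so dim ker(A − (0)·I) = n − 4 = 1
  rank(A − (5)·I) = 4, so dim ker(A − (5)·I) = n − 4 = 1

Summary:
  λ = 0: algebraic multiplicity = 2, geometric multiplicity = 1
  λ = 5: algebraic multiplicity = 3, geometric multiplicity = 1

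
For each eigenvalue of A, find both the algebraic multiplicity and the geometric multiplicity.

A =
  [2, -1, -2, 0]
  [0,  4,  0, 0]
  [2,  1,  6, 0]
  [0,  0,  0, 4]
λ = 4: alg = 4, geom = 3

Step 1 — factor the characteristic polynomial to read off the algebraic multiplicities:
  χ_A(x) = (x - 4)^4

Step 2 — compute geometric multiplicities via the rank-nullity identity g(λ) = n − rank(A − λI):
  rank(A − (4)·I) = 1, so dim ker(A − (4)·I) = n − 1 = 3

Summary:
  λ = 4: algebraic multiplicity = 4, geometric multiplicity = 3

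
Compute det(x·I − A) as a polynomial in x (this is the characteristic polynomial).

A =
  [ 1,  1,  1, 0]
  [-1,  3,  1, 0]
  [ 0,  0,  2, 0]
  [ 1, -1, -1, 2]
x^4 - 8*x^3 + 24*x^2 - 32*x + 16

Expanding det(x·I − A) (e.g. by cofactor expansion or by noting that A is similar to its Jordan form J, which has the same characteristic polynomial as A) gives
  χ_A(x) = x^4 - 8*x^3 + 24*x^2 - 32*x + 16
which factors as (x - 2)^4. The eigenvalues (with algebraic multiplicities) are λ = 2 with multiplicity 4.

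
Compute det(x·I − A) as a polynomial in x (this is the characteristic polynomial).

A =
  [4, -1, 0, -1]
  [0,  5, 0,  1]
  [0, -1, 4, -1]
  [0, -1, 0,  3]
x^4 - 16*x^3 + 96*x^2 - 256*x + 256

Expanding det(x·I − A) (e.g. by cofactor expansion or by noting that A is similar to its Jordan form J, which has the same characteristic polynomial as A) gives
  χ_A(x) = x^4 - 16*x^3 + 96*x^2 - 256*x + 256
which factors as (x - 4)^4. The eigenvalues (with algebraic multiplicities) are λ = 4 with multiplicity 4.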